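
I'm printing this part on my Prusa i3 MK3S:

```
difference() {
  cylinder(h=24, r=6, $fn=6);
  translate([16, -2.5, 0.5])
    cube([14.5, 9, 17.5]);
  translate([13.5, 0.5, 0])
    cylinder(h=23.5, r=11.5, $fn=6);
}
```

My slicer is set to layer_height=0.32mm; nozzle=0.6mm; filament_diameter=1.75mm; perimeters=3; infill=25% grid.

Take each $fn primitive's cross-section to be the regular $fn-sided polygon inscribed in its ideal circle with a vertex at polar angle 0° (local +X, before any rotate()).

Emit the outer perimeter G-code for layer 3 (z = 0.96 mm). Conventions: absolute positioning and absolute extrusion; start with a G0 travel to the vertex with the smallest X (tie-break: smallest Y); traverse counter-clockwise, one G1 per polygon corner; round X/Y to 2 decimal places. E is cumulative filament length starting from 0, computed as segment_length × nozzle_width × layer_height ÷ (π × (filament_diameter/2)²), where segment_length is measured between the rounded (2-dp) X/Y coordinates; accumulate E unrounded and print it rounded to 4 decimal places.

At z = 0.96 mm: the r=6 cylinder gives a regular 6-gon of circumradius 6 (constant along its height); the cube at (16, -2.5) (footprint 14.5×9) is included at this height; the r=11.5 cylinder at (13.5, 0.5) contributes a regular 6-gon of circumradius 11.5; Taking the first minus the rest: starting from the r=6 cylinder, the 14.5×9 cube at (16, -2.5) misses the remaining region (no effect); the r=11.5 cylinder at (13.5, 0.5) partially overlaps it — only the 13.78 mm² overlap (of its 343.60 mm²) is removed, clipping the outline — 1 connected region. The outline is a single polygon with 8 vertices. Extrusion per mm of travel: 0.6 × 0.32 / (π × 0.875²) = 0.079824. Accumulating E over each segment gives final E = 2.8747.

G0 X-6.00 Y0.00 Z0.96
G1 X-3.00 Y-5.20 E0.4792
G1 X3.00 Y-5.20 E0.9582
G1 X4.14 Y-3.21 E1.1412
G1 X2.00 Y0.50 E1.4831
G1 X3.86 Y3.71 E1.7793
G1 X3.00 Y5.20 E1.9166
G1 X-3.00 Y5.20 E2.3955
G1 X-6.00 Y0.00 E2.8747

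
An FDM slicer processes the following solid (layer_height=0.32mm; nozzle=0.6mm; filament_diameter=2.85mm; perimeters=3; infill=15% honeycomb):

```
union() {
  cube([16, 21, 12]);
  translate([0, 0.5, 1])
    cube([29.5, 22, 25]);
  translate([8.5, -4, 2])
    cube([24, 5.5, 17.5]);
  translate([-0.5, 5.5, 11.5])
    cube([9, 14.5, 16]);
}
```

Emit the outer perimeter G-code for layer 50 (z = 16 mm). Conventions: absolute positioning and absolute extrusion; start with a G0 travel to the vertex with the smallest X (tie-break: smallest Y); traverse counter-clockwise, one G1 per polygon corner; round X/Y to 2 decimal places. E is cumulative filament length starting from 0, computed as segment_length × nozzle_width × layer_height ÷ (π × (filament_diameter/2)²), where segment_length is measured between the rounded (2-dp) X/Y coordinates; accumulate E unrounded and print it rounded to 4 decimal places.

G0 X-0.50 Y5.50 Z16.00
G1 X0.00 Y5.50 E0.0150
G1 X0.00 Y0.50 E0.1655
G1 X8.50 Y0.50 E0.4214
G1 X8.50 Y-4.00 E0.5568
G1 X32.50 Y-4.00 E1.2791
G1 X32.50 Y1.50 E1.4447
G1 X29.50 Y1.50 E1.5349
G1 X29.50 Y22.50 E2.1670
G1 X0.00 Y22.50 E3.0548
G1 X0.00 Y20.00 E3.1301
G1 X-0.50 Y20.00 E3.1451
G1 X-0.50 Y5.50 E3.5815

At z = 16 mm: the cube is not intersected at this z (z outside [0, 12]); the cube at (0, 0.5) (footprint 29.5×22) is included at this height; the cube at (8.5, -4) (footprint 24×5.5) is included at this height; the cube at (-0.5, 5.5) (footprint 9×14.5) is included at this height; Combining (union): the regions partially overlap (shared area 144.25 mm²), so overlapping operands fuse into one piece — 1 connected region. The outline is a single polygon with 12 vertices. Extrusion per mm of travel: 0.6 × 0.32 / (π × 1.425²) = 0.030097. Accumulating E over each segment gives final E = 3.5815.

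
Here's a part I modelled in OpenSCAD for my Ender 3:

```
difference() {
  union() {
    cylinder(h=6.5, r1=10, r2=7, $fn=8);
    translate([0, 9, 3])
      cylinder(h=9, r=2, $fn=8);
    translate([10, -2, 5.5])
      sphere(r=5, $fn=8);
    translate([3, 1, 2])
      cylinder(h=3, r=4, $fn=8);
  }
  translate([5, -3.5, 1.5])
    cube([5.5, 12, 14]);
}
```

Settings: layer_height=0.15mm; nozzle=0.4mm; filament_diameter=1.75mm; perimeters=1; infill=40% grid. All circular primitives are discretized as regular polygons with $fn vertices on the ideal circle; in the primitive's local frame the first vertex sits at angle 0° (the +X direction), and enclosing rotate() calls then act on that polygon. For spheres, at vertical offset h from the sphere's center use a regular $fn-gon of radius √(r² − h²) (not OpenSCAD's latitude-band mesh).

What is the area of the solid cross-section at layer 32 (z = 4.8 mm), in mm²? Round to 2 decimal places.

207.25 mm²

At z = 4.8 mm: the cone: at t=0.738 of its height the radius interpolates to r₁+(r₂−r₁)t = 7.785, giving a regular 8-gon of that circumradius (area = (8/2)·7.785²·sin(360°/8) = 171.40 mm²); the r=2 cylinder at (0, 9) gives a regular 8-gon of circumradius 2 (constant along its height) (area = (8/2)·2.000²·sin(360°/8) = 11.31 mm²); the r=5 sphere at (10, -2) contributes a regular 8-gon of circumradius √(5²−0.7²) = 4.951 (area = (8/2)·4.951²·sin(360°/8) = 69.32 mm²); the r=4 cylinder at (3, 1) gives a regular 8-gon of circumradius 4 (constant along its height) (area = (8/2)·4.000²·sin(360°/8) = 45.25 mm²); Combining (union): the regions partially overlap — summed areas 297.30 mm² minus the doubly-counted overlap 54.01 mm² gives 243.28 mm² — area = 243.28 mm²; the cube at (5, -3.5) is present — its section is the full 5.5×12 rectangle (area 66.00 mm²); After the difference (first − rest): starting from the result so far (243.28 mm²), the 5.5×12 cube at (5, -3.5) partially overlaps it — only the 36.03 mm² overlap (of its 66.00 mm²) is removed, clipping the outline — area = 207.25 mm². Overall, the cross-section is a single solid region. Net area = 207.25 mm².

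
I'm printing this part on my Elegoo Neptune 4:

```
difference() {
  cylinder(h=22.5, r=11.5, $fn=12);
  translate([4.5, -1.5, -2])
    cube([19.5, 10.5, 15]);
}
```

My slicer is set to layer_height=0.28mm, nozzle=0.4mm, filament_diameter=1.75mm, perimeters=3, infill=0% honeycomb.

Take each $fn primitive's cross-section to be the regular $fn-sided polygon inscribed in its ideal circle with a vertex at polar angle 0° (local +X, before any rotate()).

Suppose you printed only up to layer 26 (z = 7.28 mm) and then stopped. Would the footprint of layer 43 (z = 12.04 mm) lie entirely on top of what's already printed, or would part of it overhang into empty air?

Compare the two slices. At z = 7.28: the cylinder: section is a regular 12-gon, circumradius r=11.5 (area = (12/2)·11.500²·sin(360°/12) = 396.75 mm²); the cube at (4.5, -1.5) (footprint 19.5×10.5) is included at this height (area 204.75 mm²); After the difference (first − rest): starting from the r=11.5 cylinder (396.75 mm²), the 19.5×10.5 cube at (4.5, -1.5) partially overlaps it — only the 58.48 mm² overlap (of its 204.75 mm²) is removed, clipping the outline — area = 338.27 mm². At z = 12.04: the cylinder: section is a regular 12-gon, circumradius r=11.5 (area = (12/2)·11.500²·sin(360°/12) = 396.75 mm²); the cube at (4.5, -1.5) is present — its section is the full 19.5×10.5 rectangle (area 204.75 mm²); Subtracting the remaining from the first: starting from the r=11.5 cylinder (396.75 mm²), the 19.5×10.5 cube at (4.5, -1.5) partially overlaps it — only the 58.48 mm² overlap (of its 204.75 mm²) is removed, clipping the outline — area = 338.27 mm². Checking containment: the cross-section at z = 12.04 is a subset of the cross-section at z = 7.28.

entirely on top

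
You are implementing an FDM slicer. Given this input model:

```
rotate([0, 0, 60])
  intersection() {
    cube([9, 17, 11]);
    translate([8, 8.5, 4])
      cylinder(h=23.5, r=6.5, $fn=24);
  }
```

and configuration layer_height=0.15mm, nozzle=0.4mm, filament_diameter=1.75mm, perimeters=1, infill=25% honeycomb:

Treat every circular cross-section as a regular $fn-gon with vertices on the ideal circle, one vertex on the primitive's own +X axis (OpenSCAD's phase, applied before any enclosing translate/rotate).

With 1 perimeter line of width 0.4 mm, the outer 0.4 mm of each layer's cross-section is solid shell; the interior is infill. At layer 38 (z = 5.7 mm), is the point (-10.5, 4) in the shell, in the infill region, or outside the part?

At z = 5.7 mm: the cube is present — its section is the full 9×17 rectangle; the r=6.5 cylinder at (8, 8.5) gives a regular 24-gon of circumradius 6.5 (constant along its height); After intersecting: the r=6.5 cylinder at (8, 8.5) partially overlaps the 9×17 cube; clipping to the common part keeps 78.48 mm² — 1 connected region; (rotated 60° about Z; rotation is an isometry so areas/perimeters/island counts are preserved). Overall, the cross-section is a single solid region. Undo the 60° rotation: the query point maps to (-1.786, 11.093) in the un-rotated model frame. The nearest boundary edge runs (1.50, 8.50)→(1.72, 10.18); distance from the point to it = 3.62 mm. The point is not inside any of the regions above, so it lies outside the cross-section (3.62 mm from the nearest boundary).

outside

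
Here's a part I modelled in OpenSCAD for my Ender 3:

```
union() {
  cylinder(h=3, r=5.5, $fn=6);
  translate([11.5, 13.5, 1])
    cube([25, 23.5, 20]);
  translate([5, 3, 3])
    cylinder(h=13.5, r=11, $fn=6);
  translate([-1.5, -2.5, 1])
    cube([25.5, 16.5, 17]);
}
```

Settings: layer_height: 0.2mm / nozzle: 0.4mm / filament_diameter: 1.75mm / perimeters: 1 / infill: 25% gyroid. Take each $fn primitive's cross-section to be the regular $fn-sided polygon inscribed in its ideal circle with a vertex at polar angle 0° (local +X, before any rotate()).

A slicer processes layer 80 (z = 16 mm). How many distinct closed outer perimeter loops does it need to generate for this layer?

1

At z = 16 mm: the cylinder is absent (z outside [0, 3]); the cube at (11.5, 13.5) is present — its section is the full 25×23.5 rectangle; the r=11 cylinder at (5, 3) gives a regular 6-gon of circumradius 11 (constant along its height); the cube at (-1.5, -2.5) is present — its section is the full 25.5×16.5 rectangle; Taking the union: the regions partially overlap (shared area 233.41 mm²), so overlapping operands fuse into one piece — 1 connected region. The result has 1 disconnected region.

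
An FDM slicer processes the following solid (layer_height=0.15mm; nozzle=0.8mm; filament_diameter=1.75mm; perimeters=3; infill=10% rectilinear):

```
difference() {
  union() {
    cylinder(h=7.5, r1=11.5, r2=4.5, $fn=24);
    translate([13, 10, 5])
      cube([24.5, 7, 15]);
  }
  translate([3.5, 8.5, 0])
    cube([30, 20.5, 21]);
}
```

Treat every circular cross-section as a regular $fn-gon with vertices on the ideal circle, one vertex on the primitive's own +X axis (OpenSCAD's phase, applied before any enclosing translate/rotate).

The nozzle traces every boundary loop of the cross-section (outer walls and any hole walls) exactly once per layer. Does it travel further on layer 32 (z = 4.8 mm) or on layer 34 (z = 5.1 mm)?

layer 34 (z = 5.1 mm)

Layer 32 (z = 4.8): the cone (r1=11.5→r2=4.5) has section circumradius 7.020 here — a regular 24-gon (perimeter = 2·24·7.020·sin(180°/24) = 43.98 mm); the cube at (13, 10) does not reach this height (z outside [5, 20]); Combining (union): only the cone is present, so the union is just that shape — boundary = 43.98 mm; the cube at (3.5, 8.5) is present — its section is the full 30×20.5 rectangle (perimeter 101.00 mm); Taking the first minus the rest: starting from the result so far, the 30×20.5 cube at (3.5, 8.5) misses the remaining region (no effect) — boundary = 43.98 mm. So its perimeter = 43.98 mm. Layer 34 (z = 5.1): the cone contributes a regular 24-gon of circumradius 6.740 (interpolated between r1=11.5 and r2=4.5 at t=0.680) (perimeter = 2·24·6.740·sin(180°/24) = 42.23 mm); the cube at (13, 10) is present — its section is the full 24.5×7 rectangle (perimeter 63.00 mm); Combining (union): the 2 present regions are separate (no shared area or edge), so areas and boundary lengths simply add and each stays a separate island — boundary = 105.23 mm; the 30×20.5 cube at (3.5, 8.5) contributes its full rectangle (perimeter 101.00 mm); Taking the first minus the rest: starting from the result so far, the 30×20.5 cube at (3.5, 8.5) partially overlaps it — only the 143.50 mm² overlap (of its 615.00 mm²) is removed, clipping the outline — boundary = 64.23 mm. So its perimeter = 64.23 mm. Layer 34 is larger (64.23 vs 43.98 mm).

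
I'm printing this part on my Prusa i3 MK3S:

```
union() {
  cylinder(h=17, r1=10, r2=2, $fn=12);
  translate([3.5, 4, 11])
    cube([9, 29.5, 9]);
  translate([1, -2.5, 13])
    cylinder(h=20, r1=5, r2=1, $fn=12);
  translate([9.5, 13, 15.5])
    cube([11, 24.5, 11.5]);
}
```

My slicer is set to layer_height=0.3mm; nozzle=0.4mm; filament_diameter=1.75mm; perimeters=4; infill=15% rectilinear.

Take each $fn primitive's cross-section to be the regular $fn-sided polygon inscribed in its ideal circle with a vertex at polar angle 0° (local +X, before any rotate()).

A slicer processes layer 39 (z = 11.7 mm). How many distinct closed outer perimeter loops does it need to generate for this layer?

At z = 11.7 mm: the cone contributes a regular 12-gon of circumradius 4.494 (interpolated between r1=10 and r2=2 at t=0.688); the cube at (3.5, 4) (footprint 9×29.5) is included at this height; the cone at (1, -2.5) is absent (z outside [13, 33]); the cube at (9.5, 13) is not intersected at this z (z outside [15.5, 27]); Merging all regions: the 2 present regions are separate (no shared area or edge), so areas and boundary lengths simply add and each stays a separate island — 2 connected regions. The result has 2 disconnected regions.

2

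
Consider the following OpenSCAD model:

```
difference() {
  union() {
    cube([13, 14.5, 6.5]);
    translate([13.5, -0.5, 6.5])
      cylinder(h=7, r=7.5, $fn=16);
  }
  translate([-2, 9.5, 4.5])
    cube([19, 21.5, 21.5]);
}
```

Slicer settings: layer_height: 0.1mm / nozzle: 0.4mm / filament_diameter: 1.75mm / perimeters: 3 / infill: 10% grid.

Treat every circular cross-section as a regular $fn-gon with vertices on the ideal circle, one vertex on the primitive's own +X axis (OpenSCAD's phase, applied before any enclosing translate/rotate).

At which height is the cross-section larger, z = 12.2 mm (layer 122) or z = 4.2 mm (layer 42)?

Layer 122 (z = 12.2): the cube does not reach this height (z outside [0, 6.5]); the r=7.5 cylinder at (13.5, -0.5) contributes a regular 16-gon of circumradius 7.5 (area = (16/2)·7.500²·sin(360°/16) = 172.21 mm²); Combining (union): only the r=7.5 cylinder at (13.5, -0.5) is present, so the union is just that shape — area = 172.21 mm²; the cube at (-2, 9.5) is present — its section is the full 19×21.5 rectangle (area 408.50 mm²); After the difference (first − rest): starting from the result so far (172.21 mm²), the 19×21.5 cube at (-2, 9.5) misses the remaining region (no effect) — area = 172.21 mm². So its area = 172.21 mm². Layer 42 (z = 4.2): the cube (footprint 13×14.5) is included at this height (area 188.50 mm²); the cylinder at (13.5, -0.5) is absent (z outside [6.5, 13.5]); Taking the union: only the 13×14.5 cube is present, so the union is just that shape — area = 188.50 mm²; the cube at (-2, 9.5) does not reach this height (z outside [4.5, 26]); After the difference (first − rest): none of the subtracted shapes is present at this height, so the result so far is unchanged — area = 188.50 mm². So its area = 188.50 mm². Layer 42 is larger (188.50 vs 172.21 mm²).

layer 42 (z = 4.2 mm)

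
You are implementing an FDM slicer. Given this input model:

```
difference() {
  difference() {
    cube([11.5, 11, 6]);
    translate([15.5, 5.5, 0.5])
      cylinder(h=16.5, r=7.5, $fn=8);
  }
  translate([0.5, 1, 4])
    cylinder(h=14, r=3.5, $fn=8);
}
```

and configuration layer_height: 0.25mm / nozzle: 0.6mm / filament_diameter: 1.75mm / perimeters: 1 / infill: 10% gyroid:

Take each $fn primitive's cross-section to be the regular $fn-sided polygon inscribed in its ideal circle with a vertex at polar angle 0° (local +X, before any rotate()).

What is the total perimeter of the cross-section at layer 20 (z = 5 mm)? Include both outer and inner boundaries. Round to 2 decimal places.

43.95 mm

At z = 5 mm: the cube (footprint 11.5×11) is included at this height (perimeter 45.00 mm); the r=7.5 cylinder at (15.5, 5.5) contributes a regular 8-gon of circumradius 7.5 (perimeter = 2·8·7.500·sin(180°/8) = 45.92 mm); After the difference (first − rest): starting from the 11.5×11 cube, the r=7.5 cylinder at (15.5, 5.5) partially overlaps it — only the 25.89 mm² overlap (of its 159.10 mm²) is removed, clipping the outline — boundary = 44.85 mm; the r=3.5 cylinder at (0.5, 1) gives a regular 8-gon of circumradius 3.5 (constant along its height) (perimeter = 2·8·3.500·sin(180°/8) = 21.43 mm); After the difference (first − rest): starting from the result so far, the r=3.5 cylinder at (0.5, 1) partially overlaps it — only the 14.15 mm² overlap (of its 34.65 mm²) is removed, clipping the outline — boundary = 43.95 mm. Overall, the cross-section is a single solid region. Total boundary length (outer) = 43.95 mm.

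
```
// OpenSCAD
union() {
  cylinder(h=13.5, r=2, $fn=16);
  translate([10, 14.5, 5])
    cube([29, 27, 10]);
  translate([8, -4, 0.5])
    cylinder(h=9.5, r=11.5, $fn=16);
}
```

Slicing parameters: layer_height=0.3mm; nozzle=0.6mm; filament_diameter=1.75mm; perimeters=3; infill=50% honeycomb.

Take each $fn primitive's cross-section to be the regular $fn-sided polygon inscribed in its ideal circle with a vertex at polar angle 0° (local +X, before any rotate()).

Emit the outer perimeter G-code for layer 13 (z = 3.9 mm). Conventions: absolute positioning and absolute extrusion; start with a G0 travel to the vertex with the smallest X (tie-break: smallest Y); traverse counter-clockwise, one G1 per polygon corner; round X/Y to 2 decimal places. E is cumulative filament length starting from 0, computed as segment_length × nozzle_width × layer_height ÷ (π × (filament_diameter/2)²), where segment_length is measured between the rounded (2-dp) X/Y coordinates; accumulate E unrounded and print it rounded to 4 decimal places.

At z = 3.9 mm: the r=2 cylinder contributes a regular 16-gon of circumradius 2; the cube at (10, 14.5) is not intersected at this z (z outside [5, 15]); the cylinder at (8, -4): section is a regular 16-gon, circumradius r=11.5; Combining (union): the r=2 cylinder lies entirely inside the r=11.5 cylinder at (8, -4), so the union is just the r=11.5 cylinder at (8, -4) — 1 connected region. The outline is a single polygon with 16 vertices. Extrusion per mm of travel: 0.6 × 0.3 / (π × 0.875²) = 0.074835. Accumulating E over each segment gives final E = 5.3713.

G0 X-3.50 Y-4.00 Z3.90
G1 X-2.62 Y-8.40 E0.3358
G1 X-0.13 Y-12.13 E0.6714
G1 X3.60 Y-14.62 E1.0070
G1 X8.00 Y-15.50 E1.3428
G1 X12.40 Y-14.62 E1.6786
G1 X16.13 Y-12.13 E2.0142
G1 X18.62 Y-8.40 E2.3499
G1 X19.50 Y-4.00 E2.6857
G1 X18.62 Y0.40 E3.0215
G1 X16.13 Y4.13 E3.3571
G1 X12.40 Y6.62 E3.6927
G1 X8.00 Y7.50 E4.0285
G1 X3.60 Y6.62 E4.3643
G1 X-0.13 Y4.13 E4.6999
G1 X-2.62 Y0.40 E5.0355
G1 X-3.50 Y-4.00 E5.3713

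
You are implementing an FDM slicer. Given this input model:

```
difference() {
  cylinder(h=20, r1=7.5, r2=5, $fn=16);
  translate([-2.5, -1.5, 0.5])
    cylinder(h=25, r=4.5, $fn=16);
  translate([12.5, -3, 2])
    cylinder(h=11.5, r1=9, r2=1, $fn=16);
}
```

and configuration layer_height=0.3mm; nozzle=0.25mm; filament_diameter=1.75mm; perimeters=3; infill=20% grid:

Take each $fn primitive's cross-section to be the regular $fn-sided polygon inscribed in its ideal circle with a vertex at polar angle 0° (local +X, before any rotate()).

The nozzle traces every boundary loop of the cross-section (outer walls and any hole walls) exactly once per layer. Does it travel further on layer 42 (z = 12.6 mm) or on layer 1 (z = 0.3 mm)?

Layer 42 (z = 12.6): the cone: at t=0.630 of its height the radius interpolates to r₁+(r₂−r₁)t = 5.925, giving a regular 16-gon of that circumradius (perimeter = 2·16·5.925·sin(180°/16) = 36.99 mm); the r=4.5 cylinder at (-2.5, -1.5) contributes a regular 16-gon of circumradius 4.5 (perimeter = 2·16·4.500·sin(180°/16) = 28.09 mm); the cone at (12.5, -3) contributes a regular 16-gon of circumradius 1.626 (interpolated between r1=9 and r2=1 at t=0.922) (perimeter = 2·16·1.626·sin(180°/16) = 10.15 mm); Taking the first minus the rest: starting from the cone, the r=4.5 cylinder at (-2.5, -1.5) partially overlaps it — only the 51.43 mm² overlap (of its 61.99 mm²) is removed, clipping the outline; the cone at (12.5, -3) misses the remaining region (no effect) — boundary = 43.00 mm. So its perimeter = 43.00 mm. Layer 1 (z = 0.3): the cone (r1=7.5→r2=5) has section circumradius 7.463 here — a regular 16-gon (perimeter = 2·16·7.463·sin(180°/16) = 46.59 mm); the cylinder at (-2.5, -1.5) does not reach this height (z outside [0.5, 25.5]); the cone at (12.5, -3) is not intersected at this z (z outside [2, 13.5]); Taking the first minus the rest: none of the subtracted shapes is present at this height, so the cone is unchanged — boundary = 46.59 mm. So its perimeter = 46.59 mm. Layer 1 is larger (46.59 vs 43.00 mm).

layer 1 (z = 0.3 mm)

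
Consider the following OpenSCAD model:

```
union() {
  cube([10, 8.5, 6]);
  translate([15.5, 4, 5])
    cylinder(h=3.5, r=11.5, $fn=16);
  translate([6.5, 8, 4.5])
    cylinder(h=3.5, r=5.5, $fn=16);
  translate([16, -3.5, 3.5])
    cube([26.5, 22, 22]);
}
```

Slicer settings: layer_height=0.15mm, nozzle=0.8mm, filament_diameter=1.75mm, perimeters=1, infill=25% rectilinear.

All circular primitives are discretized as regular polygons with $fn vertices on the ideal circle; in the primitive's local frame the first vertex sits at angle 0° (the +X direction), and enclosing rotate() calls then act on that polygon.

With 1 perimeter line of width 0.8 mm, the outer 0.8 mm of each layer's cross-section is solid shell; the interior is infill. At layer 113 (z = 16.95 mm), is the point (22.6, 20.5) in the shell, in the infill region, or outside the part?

outside

At z = 16.95 mm: the cube is not intersected at this z (z outside [0, 6]); the cylinder at (15.5, 4) is not intersected at this z (z outside [5, 8.5]); the cylinder at (6.5, 8) does not reach this height (z outside [4.5, 8]); the cube at (16, -3.5) is present — its section is the full 26.5×22 rectangle; Taking the union: only the 26.5×22 cube at (16, -3.5) is present, so the union is just that shape — 1 connected region. Overall, the cross-section is a single solid region. The nearest boundary edge runs (42.50, 18.50)→(16.00, 18.50); distance from the point to it = 2.00 mm. The point is not inside any of the regions above, so it lies outside the cross-section (2.00 mm from the nearest boundary).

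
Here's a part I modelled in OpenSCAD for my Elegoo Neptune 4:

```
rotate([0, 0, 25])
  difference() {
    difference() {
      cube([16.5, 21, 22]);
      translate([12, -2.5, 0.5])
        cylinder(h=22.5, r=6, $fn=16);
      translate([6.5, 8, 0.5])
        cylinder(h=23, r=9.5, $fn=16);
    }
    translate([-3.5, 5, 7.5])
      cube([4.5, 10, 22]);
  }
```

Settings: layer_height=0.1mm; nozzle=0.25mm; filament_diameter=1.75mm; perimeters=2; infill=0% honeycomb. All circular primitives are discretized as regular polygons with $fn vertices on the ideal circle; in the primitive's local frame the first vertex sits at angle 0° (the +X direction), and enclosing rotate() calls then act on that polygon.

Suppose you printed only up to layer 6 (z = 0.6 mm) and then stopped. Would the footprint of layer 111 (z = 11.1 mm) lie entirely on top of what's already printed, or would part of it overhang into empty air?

entirely on top

Compare the two slices. At z = 0.6: the 16.5×21 cube contributes its full rectangle (area 346.50 mm²); the cylinder at (12, -2.5): section is a regular 16-gon, circumradius r=6 (area = (16/2)·6.000²·sin(360°/16) = 110.21 mm²); the r=9.5 cylinder at (6.5, 8) contributes a regular 16-gon of circumradius 9.5 (area = (16/2)·9.500²·sin(360°/16) = 276.30 mm²); Subtracting the remaining from the first: starting from the 16.5×21 cube (346.50 mm²), the r=6 cylinder at (12, -2.5) partially overlaps it — only the 25.75 mm² overlap (of its 110.21 mm²) is removed, clipping the outline; the r=9.5 cylinder at (6.5, 8) partially overlaps it — only the 223.00 mm² overlap (of its 276.30 mm²) is removed, clipping the outline — area = 97.75 mm²; the cube at (-3.5, 5) is absent (z outside [7.5, 29.5]); After the difference (first − rest): none of the subtracted shapes is present at this height, so that combined region is unchanged — area = 97.75 mm²; (whole slice rotated 25° about Z — lengths, areas and connectivity unchanged). At z = 11.1: the cube is present — its section is the full 16.5×21 rectangle (area 346.50 mm²); the cylinder at (12, -2.5): section is a regular 16-gon, circumradius r=6 (area = (16/2)·6.000²·sin(360°/16) = 110.21 mm²); the r=9.5 cylinder at (6.5, 8) contributes a regular 16-gon of circumradius 9.5 (area = (16/2)·9.500²·sin(360°/16) = 276.30 mm²); Taking the first minus the rest: starting from the 16.5×21 cube (346.50 mm²), the r=6 cylinder at (12, -2.5) partially overlaps it — only the 25.75 mm² overlap (of its 110.21 mm²) is removed, clipping the outline; the r=9.5 cylinder at (6.5, 8) partially overlaps it — only the 223.00 mm² overlap (of its 276.30 mm²) is removed, clipping the outline — area = 97.75 mm²; the cube at (-3.5, 5) (footprint 4.5×10) is included at this height (area 45.00 mm²); Taking the first minus the rest: starting from the result so far (97.75 mm²), the 4.5×10 cube at (-3.5, 5) partially overlaps it — only the 0.01 mm² overlap (of its 45.00 mm²) is removed, clipping the outline — area = 97.74 mm²; (rotated 25° about Z; rotation is an isometry so areas/perimeters/island counts are preserved). Checking containment: the cross-section at z = 11.1 is a subset of the cross-section at z = 0.6.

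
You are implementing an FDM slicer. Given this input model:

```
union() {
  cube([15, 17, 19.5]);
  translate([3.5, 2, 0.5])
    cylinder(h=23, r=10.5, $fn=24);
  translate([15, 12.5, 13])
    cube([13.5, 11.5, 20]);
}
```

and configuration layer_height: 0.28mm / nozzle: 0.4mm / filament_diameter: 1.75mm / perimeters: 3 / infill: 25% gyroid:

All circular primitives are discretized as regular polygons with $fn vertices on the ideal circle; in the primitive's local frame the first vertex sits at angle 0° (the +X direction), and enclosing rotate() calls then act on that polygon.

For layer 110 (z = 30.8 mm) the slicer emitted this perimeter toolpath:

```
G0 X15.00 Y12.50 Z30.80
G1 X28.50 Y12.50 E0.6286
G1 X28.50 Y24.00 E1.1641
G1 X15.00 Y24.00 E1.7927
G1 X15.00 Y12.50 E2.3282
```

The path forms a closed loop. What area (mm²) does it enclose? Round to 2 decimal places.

Apply the shoelace formula to the sequence of (X, Y) vertices; enclosed area = 155.25 mm².

155.25 mm²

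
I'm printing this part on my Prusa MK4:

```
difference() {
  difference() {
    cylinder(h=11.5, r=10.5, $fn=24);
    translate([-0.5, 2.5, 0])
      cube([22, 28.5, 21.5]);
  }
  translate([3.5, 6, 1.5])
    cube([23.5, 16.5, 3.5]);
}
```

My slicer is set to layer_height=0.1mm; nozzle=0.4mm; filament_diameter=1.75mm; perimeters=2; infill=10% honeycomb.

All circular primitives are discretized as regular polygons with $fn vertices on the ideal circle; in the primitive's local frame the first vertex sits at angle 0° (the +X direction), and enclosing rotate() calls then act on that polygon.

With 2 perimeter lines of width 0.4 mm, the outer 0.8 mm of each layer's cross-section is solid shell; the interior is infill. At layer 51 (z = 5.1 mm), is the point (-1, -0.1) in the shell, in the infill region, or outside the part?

infill

At z = 5.1 mm: the r=10.5 cylinder gives a regular 24-gon of circumradius 10.5 (constant along its height); the cube at (-0.5, 2.5) (footprint 22×28.5) is included at this height; After the difference (first − rest): starting from the r=10.5 cylinder, the 22×28.5 cube at (-0.5, 2.5) partially overlaps it — only the 63.75 mm² overlap (of its 627.00 mm²) is removed, clipping the outline — 1 connected region; the cube at (3.5, 6) is not intersected at this z (z outside [1.5, 5]); Taking the first minus the rest: none of the subtracted shapes is present at this height, so that combined region is unchanged — 1 connected region. Overall, the cross-section is a single solid region. The nearest boundary edge runs (-0.50, 10.43)→(-0.50, 2.50); distance from the point to it = 2.65 mm. The point is inside the cross-section and 2.65 mm from the nearest boundary — more than the 0.8 mm shell width (2 × 0.4), so it's in the infill interior.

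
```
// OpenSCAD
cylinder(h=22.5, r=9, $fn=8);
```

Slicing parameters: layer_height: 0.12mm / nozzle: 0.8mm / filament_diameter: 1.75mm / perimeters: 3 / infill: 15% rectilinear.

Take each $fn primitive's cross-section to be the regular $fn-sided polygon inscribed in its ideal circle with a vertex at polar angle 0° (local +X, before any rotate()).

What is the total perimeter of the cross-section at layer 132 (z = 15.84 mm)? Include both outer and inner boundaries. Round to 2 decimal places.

55.11 mm

At z = 15.84 mm: the r=9 cylinder contributes a regular 8-gon of circumradius 9 (perimeter = 2·8·9.000·sin(180°/8) = 55.11 mm). Overall, the cross-section is a single solid region. Total boundary length (outer) = 55.11 mm.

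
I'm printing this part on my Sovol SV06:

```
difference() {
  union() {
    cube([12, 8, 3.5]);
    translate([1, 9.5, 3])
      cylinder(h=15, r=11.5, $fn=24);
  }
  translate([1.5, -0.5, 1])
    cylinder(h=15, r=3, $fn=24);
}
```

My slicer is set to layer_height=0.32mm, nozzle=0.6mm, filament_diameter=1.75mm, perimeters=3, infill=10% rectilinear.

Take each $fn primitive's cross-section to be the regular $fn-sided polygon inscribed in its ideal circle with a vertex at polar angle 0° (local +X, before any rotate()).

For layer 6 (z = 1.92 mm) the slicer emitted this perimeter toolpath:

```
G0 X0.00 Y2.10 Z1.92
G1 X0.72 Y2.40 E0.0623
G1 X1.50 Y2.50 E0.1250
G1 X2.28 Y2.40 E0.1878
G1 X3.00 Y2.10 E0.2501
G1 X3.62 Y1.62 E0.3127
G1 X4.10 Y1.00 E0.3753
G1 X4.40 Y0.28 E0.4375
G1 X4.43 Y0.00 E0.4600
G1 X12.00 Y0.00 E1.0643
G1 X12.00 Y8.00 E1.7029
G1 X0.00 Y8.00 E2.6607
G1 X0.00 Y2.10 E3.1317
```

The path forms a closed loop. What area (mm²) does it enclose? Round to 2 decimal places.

Apply the shoelace formula to the sequence of (X, Y) vertices; enclosed area = 86.96 mm².

86.96 mm²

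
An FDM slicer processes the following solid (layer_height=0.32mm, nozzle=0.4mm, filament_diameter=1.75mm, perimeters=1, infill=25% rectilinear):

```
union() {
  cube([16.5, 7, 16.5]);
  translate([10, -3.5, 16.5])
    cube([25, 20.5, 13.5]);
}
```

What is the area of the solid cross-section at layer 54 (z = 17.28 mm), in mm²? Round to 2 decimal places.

At z = 17.28 mm: the cube is not intersected at this z (z outside [0, 16.5]); the cube at (10, -3.5) (footprint 25×20.5) is included at this height (area 512.50 mm²); Taking the union: only the 25×20.5 cube at (10, -3.5) is present, so the union is just that shape — area = 512.50 mm². Overall, the cross-section is a single solid region. Net area = 512.50 mm².

512.50 mm²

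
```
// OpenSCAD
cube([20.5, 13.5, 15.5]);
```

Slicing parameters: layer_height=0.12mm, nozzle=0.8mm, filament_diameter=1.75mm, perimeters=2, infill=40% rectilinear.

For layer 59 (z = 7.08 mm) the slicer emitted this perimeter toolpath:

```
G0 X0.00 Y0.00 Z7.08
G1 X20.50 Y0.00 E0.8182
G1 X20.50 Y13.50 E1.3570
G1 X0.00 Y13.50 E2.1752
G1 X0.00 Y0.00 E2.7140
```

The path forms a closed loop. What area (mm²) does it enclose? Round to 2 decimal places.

Apply the shoelace formula to the sequence of (X, Y) vertices; enclosed area = 276.75 mm².

276.75 mm²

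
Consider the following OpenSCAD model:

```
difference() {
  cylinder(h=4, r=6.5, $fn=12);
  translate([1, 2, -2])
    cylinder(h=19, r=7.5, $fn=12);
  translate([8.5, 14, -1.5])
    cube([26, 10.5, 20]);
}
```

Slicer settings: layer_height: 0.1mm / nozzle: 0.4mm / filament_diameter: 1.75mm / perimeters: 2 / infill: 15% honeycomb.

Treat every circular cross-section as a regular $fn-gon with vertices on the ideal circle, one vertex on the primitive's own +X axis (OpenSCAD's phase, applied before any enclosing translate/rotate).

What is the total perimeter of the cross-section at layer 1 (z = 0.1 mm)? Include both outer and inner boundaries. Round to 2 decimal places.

29.88 mm

At z = 0.1 mm: the r=6.5 cylinder contributes a regular 12-gon of circumradius 6.5 (perimeter = 2·12·6.500·sin(180°/12) = 40.38 mm); the r=7.5 cylinder at (1, 2) contributes a regular 12-gon of circumradius 7.5 (perimeter = 2·12·7.500·sin(180°/12) = 46.59 mm); the 26×10.5 cube at (8.5, 14) contributes its full rectangle (perimeter 73.00 mm); Subtracting the remaining from the first: starting from the r=6.5 cylinder, the r=7.5 cylinder at (1, 2) partially overlaps it — only the 114.14 mm² overlap (of its 168.75 mm²) is removed, clipping the outline; the 26×10.5 cube at (8.5, 14) misses the remaining region (no effect) — boundary = 29.88 mm. Overall, the cross-section is a single solid region. Total boundary length (outer) = 29.88 mm.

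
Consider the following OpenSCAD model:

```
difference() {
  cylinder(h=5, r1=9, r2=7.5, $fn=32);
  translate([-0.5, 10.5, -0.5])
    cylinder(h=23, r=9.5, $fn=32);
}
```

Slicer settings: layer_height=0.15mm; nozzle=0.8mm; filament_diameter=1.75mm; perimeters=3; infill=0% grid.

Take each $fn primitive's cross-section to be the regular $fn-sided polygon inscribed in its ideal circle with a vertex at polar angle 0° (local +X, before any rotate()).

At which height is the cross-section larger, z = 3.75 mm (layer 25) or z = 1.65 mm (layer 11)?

Layer 25 (z = 3.75): the cone contributes a regular 32-gon of circumradius 7.875 (interpolated between r1=9 and r2=7.5 at t=0.750) (area = (32/2)·7.875²·sin(360°/32) = 193.58 mm²); the r=9.5 cylinder at (-0.5, 10.5) gives a regular 32-gon of circumradius 9.5 (constant along its height) (area = (32/2)·9.500²·sin(360°/32) = 281.71 mm²); Taking the first minus the rest: starting from the cone (193.58 mm²), the r=9.5 cylinder at (-0.5, 10.5) partially overlaps it — only the 64.91 mm² overlap (of its 281.71 mm²) is removed, clipping the outline — area = 128.67 mm². So its area = 128.67 mm². Layer 11 (z = 1.65): the cone contributes a regular 32-gon of circumradius 8.505 (interpolated between r1=9 and r2=7.5 at t=0.330) (area = (32/2)·8.505²·sin(360°/32) = 225.79 mm²); the cylinder at (-0.5, 10.5): section is a regular 32-gon, circumradius r=9.5 (area = (32/2)·9.500²·sin(360°/32) = 281.71 mm²); Subtracting the remaining from the first: starting from the cone (225.79 mm²), the r=9.5 cylinder at (-0.5, 10.5) partially overlaps it — only the 75.53 mm² overlap (of its 281.71 mm²) is removed, clipping the outline — area = 150.26 mm². So its area = 150.26 mm². Layer 11 is larger (150.26 vs 128.67 mm²).

layer 11 (z = 1.65 mm)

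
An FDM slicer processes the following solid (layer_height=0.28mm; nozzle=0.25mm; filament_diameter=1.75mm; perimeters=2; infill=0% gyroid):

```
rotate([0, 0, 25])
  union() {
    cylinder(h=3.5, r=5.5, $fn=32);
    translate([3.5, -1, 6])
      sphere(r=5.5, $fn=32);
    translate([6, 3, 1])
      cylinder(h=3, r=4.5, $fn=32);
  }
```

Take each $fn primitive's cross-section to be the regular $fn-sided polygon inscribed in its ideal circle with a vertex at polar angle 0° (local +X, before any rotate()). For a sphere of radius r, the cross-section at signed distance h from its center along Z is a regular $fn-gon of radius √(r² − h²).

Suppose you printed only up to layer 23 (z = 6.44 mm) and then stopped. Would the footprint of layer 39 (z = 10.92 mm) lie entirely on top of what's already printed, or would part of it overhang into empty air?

entirely on top

Compare the two slices. At z = 6.44: the cylinder is not intersected at this z (z outside [0, 3.5]); the r=5.5 sphere at (3.5, -1) slices to a regular 32-gon of circumradius 5.482 (√(r²−h²) with h=0.44 from center) (area = (32/2)·5.482²·sin(360°/32) = 93.82 mm²); the cylinder at (6, 3) is not intersected at this z (z outside [1, 4]); Merging all regions: only the r=5.5 sphere at (3.5, -1) is present, so the union is just that shape — area = 93.82 mm²; (whole slice rotated 25° about Z — lengths, areas and connectivity unchanged). At z = 10.92: the cylinder is not intersected at this z (z outside [0, 3.5]); the r=5.5 sphere at (3.5, -1) slices to a regular 32-gon of circumradius 2.458 (√(r²−h²) with h=4.92 from center) (area = (32/2)·2.458²·sin(360°/32) = 18.86 mm²); the cylinder at (6, 3) is absent (z outside [1, 4]); Combining (union): only the r=5.5 sphere at (3.5, -1) is present, so the union is just that shape — area = 18.86 mm²; (whole slice rotated 25° about Z — lengths, areas and connectivity unchanged). Checking containment: the cross-section at z = 10.92 is a subset of the cross-section at z = 6.44.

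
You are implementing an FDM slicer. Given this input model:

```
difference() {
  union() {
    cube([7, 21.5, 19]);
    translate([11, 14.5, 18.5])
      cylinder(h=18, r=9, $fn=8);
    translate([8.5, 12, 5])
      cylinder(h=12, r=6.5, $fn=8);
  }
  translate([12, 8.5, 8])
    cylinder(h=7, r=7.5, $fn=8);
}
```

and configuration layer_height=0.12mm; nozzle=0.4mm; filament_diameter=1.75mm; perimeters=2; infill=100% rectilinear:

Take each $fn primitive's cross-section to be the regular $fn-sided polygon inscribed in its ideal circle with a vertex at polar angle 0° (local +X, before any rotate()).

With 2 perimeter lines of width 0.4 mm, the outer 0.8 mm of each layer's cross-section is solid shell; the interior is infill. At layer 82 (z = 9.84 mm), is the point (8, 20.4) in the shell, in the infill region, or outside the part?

outside

At z = 9.84 mm: the cube is present — its section is the full 7×21.5 rectangle; the cylinder at (11, 14.5) is not intersected at this z (z outside [18.5, 36.5]); the r=6.5 cylinder at (8.5, 12) contributes a regular 8-gon of circumradius 6.5; Taking the union: the regions partially overlap (shared area 41.18 mm²), so overlapping operands fuse into one piece — 1 connected region; the cylinder at (12, 8.5): section is a regular 8-gon, circumradius r=7.5; After the difference (first − rest): starting from that combined region, the r=7.5 cylinder at (12, 8.5) partially overlaps it — only the 77.12 mm² overlap (of its 159.10 mm²) is removed, clipping the outline — 1 connected region. Overall, the cross-section is a single solid region. The nearest boundary edge runs (7.00, 21.50)→(7.00, 17.88); distance from the point to it = 1.00 mm. The point is not inside any of the regions above, so it lies outside the cross-section (1.00 mm from the nearest boundary).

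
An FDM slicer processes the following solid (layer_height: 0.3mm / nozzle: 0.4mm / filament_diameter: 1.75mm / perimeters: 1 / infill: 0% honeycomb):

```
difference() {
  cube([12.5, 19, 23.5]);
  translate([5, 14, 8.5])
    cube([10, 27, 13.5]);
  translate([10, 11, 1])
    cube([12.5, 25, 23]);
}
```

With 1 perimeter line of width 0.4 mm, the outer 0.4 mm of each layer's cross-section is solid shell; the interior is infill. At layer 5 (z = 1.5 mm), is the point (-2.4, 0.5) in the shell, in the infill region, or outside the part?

outside

At z = 1.5 mm: the cube is present — its section is the full 12.5×19 rectangle; the cube at (5, 14) does not reach this height (z outside [8.5, 22]); the cube at (10, 11) is present — its section is the full 12.5×25 rectangle; After the difference (first − rest): starting from the 12.5×19 cube, the 12.5×25 cube at (10, 11) partially overlaps it — only the 20.00 mm² overlap (of its 312.50 mm²) is removed, clipping the outline — 1 connected region. Overall, the cross-section is a single solid region. The nearest boundary edge runs (0.00, 0.00)→(0.00, 19.00); distance from the point to it = 2.40 mm. The point is not inside any of the regions above, so it lies outside the cross-section (2.40 mm from the nearest boundary).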